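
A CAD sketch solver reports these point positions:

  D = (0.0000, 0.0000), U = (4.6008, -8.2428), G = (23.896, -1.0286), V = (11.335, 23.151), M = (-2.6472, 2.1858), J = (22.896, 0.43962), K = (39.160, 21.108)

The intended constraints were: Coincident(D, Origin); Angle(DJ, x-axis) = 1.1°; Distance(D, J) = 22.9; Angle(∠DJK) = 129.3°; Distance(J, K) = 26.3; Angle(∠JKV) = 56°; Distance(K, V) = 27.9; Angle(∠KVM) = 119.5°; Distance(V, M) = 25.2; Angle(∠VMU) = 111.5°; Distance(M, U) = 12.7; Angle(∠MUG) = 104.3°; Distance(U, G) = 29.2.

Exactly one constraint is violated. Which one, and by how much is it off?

Distance(U, G) = 29.2 — off by 8.60.

D = (0.00, 0.00) ✓; DJ at 1.100° ✓; |DJ| = 22.90 ✓; ∠DJK = 129.3° ✓; |JK| = 26.30 ✓; ∠JKV = 56.00° ✓; |KV| = 27.90 ✓; ∠KVM = 119.5° ✓; |VM| = 25.20 ✓; ∠VMU = 111.5° ✓; |MU| = 12.70 ✓; ∠MUG = 104.3° ✓; |UG| = 20.60 ✗.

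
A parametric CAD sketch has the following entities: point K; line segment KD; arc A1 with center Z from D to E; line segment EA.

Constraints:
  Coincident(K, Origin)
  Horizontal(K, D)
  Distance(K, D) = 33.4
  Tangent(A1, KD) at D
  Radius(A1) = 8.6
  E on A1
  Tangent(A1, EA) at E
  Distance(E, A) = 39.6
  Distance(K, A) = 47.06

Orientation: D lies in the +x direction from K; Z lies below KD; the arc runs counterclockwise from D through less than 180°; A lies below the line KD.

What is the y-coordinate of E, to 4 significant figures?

-6.383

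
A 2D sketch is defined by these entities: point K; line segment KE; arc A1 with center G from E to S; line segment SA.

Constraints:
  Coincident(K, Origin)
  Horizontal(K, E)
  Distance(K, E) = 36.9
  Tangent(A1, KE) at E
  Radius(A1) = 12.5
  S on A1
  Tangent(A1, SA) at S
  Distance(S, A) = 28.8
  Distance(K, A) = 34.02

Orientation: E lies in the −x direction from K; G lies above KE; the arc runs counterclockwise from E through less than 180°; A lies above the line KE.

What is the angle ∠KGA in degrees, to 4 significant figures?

56.61°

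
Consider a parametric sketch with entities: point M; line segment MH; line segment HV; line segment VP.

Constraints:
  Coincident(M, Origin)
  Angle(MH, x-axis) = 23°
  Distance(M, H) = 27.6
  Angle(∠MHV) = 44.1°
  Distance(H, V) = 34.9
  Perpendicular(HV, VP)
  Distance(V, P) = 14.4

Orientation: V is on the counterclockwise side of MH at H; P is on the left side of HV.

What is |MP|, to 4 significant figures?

15.83

M is at the origin; MH runs at 23.0° with length 27.6, so H = 27.6·(cos 23.0°, sin 23.0°) = (25.41, 10.78). ∠MHV = 44.1°, so HV runs at 23.0° + (180° − 44.1°) = 158.9° from the x-axis; with |HV| = 34.9, V = H + 34.9·(cos 158.9°, sin 158.9°) = (-7.154, 23.35). HV ⟂ VP; with |VP| = 14.4 on the left of HV, P = V + 14.4·(-0.3600, -0.9330) = (-12.34, 9.914). Then |MP| = |P − M| = 15.83.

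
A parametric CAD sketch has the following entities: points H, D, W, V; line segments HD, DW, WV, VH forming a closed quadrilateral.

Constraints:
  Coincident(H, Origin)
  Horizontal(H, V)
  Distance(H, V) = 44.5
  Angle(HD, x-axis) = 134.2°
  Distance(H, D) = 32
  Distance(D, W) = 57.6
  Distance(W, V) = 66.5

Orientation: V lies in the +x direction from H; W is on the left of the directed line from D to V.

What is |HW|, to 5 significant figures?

65.071

Checks: |DW| = 57.60 ✓; |WV| = 66.50 ✓.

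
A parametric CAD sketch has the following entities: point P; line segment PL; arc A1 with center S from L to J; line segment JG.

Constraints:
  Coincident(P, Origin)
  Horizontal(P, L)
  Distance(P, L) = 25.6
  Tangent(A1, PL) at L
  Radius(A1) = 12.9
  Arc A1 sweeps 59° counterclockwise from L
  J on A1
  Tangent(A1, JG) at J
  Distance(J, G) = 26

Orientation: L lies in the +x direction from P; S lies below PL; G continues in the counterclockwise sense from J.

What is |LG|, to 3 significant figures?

37.6

P is at the origin; P and L share the same y with |PL| = 25.6 and L on the +x side, so L = (25.6, 0.00). A1 meets PL tangentially, so SL is at right angles to PL, so S = L + (0, -12.9) = (25.6, -12.9). On A1, L sits at bearing 90° from S; a 59° counterclockwise sweep puts J at bearing 149°, so J = S + 12.9·(cos 149°, sin 149°) = (14.5, -6.26). A1 meets JG tangentially, so SJ is at right angles to JG, so JG runs along (−sin 149°, cos 149°); with |JG| = 26.0, G = (1.15, -28.5). Then |LG| = |G − L| = 37.6.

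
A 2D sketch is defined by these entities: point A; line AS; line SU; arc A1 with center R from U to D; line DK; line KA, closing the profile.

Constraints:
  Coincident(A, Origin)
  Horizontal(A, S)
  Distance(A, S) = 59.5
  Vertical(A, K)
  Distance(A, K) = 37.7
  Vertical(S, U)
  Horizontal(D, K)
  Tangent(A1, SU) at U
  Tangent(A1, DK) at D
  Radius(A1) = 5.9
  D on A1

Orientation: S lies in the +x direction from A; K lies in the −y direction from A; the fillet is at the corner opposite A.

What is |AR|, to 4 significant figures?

62.32

A is at the origin; A and S share the same y with |AS| = 59.5 and S on the +x side, so S = (59.50, 0.000). AK is vertical with |AK| = 37.7 and K on the −y side, so K = (0.000, -37.70). The virtual corner opposite A is at (59.50, -37.70). Since A1 is tangent to SU there, RU ⟂ SU and A1 meets DK tangentially, so RD is at right angles to DK, with radius 5.9, so the center R sits 5.9 in from both sides at R = (53.60, -31.80). Then |AR| = |R − A| = 62.32.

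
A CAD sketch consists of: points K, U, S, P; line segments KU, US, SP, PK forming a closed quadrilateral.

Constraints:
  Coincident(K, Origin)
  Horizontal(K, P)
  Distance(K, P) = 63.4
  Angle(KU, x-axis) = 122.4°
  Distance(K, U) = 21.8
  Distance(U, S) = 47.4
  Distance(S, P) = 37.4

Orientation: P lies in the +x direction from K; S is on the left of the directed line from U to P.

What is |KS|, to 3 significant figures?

43.1

Checks: |US| = 47.40 ✓; |SP| = 37.40 ✓.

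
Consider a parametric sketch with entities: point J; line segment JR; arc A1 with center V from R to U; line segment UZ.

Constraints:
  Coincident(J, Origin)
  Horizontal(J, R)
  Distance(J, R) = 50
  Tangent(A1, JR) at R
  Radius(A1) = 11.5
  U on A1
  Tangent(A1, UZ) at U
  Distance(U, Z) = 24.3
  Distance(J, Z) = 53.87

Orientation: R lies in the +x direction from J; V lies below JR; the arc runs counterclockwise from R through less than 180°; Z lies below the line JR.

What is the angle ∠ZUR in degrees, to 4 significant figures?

133.5°

Checks: |VU| = 11.50 ✓; ∠(VU, UZ) = 90.00° ✓; |UZ| = 24.30 ✓; |JZ| = 53.87 ✓.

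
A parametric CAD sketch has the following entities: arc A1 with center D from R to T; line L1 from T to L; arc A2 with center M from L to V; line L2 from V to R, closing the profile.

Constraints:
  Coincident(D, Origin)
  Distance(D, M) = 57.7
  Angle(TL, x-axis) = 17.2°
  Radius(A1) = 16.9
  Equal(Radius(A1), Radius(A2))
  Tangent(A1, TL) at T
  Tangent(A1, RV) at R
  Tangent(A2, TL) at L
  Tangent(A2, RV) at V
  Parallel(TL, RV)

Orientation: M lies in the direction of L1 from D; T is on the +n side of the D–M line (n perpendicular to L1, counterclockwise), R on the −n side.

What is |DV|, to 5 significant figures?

60.124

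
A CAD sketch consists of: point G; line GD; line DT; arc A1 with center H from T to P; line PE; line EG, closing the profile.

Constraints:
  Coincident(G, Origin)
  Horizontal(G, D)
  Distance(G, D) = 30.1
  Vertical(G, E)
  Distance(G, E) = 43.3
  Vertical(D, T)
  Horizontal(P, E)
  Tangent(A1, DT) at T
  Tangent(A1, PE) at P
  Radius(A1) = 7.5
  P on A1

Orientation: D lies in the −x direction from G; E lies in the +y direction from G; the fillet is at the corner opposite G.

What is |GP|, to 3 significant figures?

48.8

G is at the origin; G and D share the same y with |GD| = 30.1 and D on the −x side, so D = (-30.1, 0.00). GE is vertical with |GE| = 43.3 and E on the +y side, so E = (0.00, 43.3). The virtual corner opposite G is at (-30.1, 43.3). Tangency of A1 to DT means the radius HT is perpendicular to DT and tangency of A1 to PE means the radius HP is perpendicular to PE, with radius 7.5, so the center H sits 7.5 in from both sides at H = (-22.6, 35.8). That places the tangent points at T = (-30.1, 35.8) on DT and P = (-22.6, 43.3) on PE. Then |GP| = |P − G| = 48.8.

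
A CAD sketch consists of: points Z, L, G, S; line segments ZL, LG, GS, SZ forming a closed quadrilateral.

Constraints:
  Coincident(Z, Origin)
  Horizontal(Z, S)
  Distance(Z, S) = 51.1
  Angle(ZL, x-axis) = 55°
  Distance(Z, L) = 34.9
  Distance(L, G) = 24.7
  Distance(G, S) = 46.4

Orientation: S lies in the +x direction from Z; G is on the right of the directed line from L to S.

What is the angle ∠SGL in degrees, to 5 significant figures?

64.698°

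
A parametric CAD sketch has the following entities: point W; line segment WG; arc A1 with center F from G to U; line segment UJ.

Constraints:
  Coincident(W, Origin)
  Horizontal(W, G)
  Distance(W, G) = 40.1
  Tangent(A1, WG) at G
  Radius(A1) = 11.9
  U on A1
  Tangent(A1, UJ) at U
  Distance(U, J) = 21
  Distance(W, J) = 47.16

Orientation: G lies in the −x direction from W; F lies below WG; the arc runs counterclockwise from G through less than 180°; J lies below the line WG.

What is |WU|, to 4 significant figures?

52.25

Checks: |FU| = 11.90 ✓; ∠(FU, UJ) = 90.00° ✓; |UJ| = 21.00 ✓; |WJ| = 47.16 ✓.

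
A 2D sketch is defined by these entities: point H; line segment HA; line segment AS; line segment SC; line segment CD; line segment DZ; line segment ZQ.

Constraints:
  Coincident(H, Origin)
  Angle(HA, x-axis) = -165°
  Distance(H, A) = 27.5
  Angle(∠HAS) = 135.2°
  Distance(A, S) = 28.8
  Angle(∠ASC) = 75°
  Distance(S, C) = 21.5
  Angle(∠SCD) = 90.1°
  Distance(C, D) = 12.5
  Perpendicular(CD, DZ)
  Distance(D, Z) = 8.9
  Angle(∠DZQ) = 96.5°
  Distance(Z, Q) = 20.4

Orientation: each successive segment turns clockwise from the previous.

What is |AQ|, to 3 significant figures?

35.7

H is at the origin; HA runs at -165.0° with length 27.5, so A = (-26.6, -7.12). ∠HAS = 135.2° gives AS at 150° from the x-axis; with |AS| = 28.8, S = (-51.6, 7.20). ∠ASC = 75.0° gives SC at 45.2° from the x-axis; with |SC| = 21.5, C = (-36.4, 22.5). ∠SCD = 90.1° gives CD at -44.7° from the x-axis; with |CD| = 12.5, D = (-27.5, 13.7). CD is perpendicular to DZ, so DZ runs at -135°; with |DZ| = 8.9, Z = (-33.8, 7.33). ∠DZQ = 96.5° gives ZQ at 142° from the x-axis; with |ZQ| = 20.4, Q = (-49.8, 19.9). Then |AQ| = |Q − A| = 35.7.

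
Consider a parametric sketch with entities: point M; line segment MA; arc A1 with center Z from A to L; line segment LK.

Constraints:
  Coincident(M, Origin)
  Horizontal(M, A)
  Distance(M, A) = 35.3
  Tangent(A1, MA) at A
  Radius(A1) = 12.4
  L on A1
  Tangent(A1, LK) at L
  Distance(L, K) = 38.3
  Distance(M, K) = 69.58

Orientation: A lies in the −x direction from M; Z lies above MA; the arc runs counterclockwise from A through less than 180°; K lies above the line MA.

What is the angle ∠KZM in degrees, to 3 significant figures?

127°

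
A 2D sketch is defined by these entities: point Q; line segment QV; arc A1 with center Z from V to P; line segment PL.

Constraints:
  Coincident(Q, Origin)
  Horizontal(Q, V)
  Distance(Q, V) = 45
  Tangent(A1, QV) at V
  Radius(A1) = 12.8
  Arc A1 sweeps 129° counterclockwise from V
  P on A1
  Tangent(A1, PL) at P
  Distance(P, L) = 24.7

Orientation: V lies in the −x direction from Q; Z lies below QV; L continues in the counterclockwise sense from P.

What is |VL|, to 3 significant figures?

40.4

Q is at the origin; Q and V share the same y with |QV| = 45.0 and V on the −x side, so V = (-45.0, 0.00). A1 meets QV tangentially, so ZV is at right angles to QV, so Z = V + (0, -12.8) = (-45.0, -12.8). On A1, V sits at bearing 90° from Z; a 129° counterclockwise sweep puts P at bearing 219°, so P = Z + 12.8·(cos 219°, sin 219°) = (-54.9, -20.9). The tangent condition forces ZP to be normal to PL, so PL runs along (−sin 219°, cos 219°); with |PL| = 24.7, L = (-39.4, -40.1). Then |VL| = |L − V| = 40.4.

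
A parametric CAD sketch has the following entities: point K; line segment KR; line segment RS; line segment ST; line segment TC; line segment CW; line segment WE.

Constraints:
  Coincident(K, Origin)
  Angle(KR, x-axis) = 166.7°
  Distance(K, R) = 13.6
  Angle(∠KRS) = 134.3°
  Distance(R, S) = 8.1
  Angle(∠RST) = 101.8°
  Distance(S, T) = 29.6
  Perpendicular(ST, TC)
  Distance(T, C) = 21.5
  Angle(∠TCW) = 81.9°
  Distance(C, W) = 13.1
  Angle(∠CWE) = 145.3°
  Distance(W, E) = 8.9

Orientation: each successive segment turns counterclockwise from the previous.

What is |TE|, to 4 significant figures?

23.78

∠TCW = 81.9° gives CW at 118.7° from the x-axis; with |CW| = 13.1, W = (4.175, -9.864). ∠CWE = 145.3° gives WE at 153.4° from the x-axis; with |WE| = 8.9, E = (-3.783, -5.879). Then |TE| = |E − T| = 23.78.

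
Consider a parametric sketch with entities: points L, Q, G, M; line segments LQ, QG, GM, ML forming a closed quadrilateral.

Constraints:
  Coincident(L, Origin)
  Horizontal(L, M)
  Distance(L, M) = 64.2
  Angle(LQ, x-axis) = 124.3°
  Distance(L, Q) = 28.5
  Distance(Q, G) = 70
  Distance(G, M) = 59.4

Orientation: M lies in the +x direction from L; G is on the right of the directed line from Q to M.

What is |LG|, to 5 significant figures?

41.685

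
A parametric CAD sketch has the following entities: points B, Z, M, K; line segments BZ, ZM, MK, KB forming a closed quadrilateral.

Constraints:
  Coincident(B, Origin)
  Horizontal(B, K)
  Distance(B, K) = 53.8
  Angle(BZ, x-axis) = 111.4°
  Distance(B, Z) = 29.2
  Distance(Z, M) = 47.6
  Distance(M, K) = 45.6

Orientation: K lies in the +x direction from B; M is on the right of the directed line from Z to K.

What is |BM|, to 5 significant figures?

18.737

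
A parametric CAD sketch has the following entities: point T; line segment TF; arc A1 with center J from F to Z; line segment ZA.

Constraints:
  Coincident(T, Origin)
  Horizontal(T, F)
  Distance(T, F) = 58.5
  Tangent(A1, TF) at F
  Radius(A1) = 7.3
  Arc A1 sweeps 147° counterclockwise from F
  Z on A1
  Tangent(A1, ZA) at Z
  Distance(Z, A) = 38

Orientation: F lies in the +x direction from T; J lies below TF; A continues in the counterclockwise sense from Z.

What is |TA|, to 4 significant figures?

92.89

T is at the origin; TF is horizontal with |TF| = 58.5 and F on the +x side, so F = (58.50, 0.000). A1 meets TF tangentially, so JF is at right angles to TF, so J = F + (0, -7.3) = (58.50, -7.300). On A1, F sits at bearing 90° from J; a 147° counterclockwise sweep puts Z at bearing 237°, so Z = J + 7.3·(cos 237°, sin 237°) = (54.52, -13.42). Tangency of A1 to ZA means the radius JZ is perpendicular to ZA, so ZA runs along (−sin 237°, cos 237°); with |ZA| = 38.0, A = (86.39, -34.12). Then |TA| = |A − T| = 92.89.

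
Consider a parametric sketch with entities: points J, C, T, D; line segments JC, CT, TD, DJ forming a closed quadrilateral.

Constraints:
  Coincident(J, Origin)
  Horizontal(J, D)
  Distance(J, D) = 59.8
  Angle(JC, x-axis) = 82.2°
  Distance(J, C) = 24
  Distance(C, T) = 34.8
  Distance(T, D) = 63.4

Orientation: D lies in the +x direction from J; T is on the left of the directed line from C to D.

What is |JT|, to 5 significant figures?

57.123

J is at the origin; JD is horizontal with |JD| = 59.8 and D in +x, so D = (59.8, 0). JC runs at 82.2° with |JC| = 24.0, so C = (3.2572, 23.778). T is determined by |CT| = 34.8 and |TD| = 63.4 together: it lies at the intersection of circle(C, 34.8) and circle(D, 63.4). With |CD| = 61.339, the foot of the radical line on CD is 7.7761 from C and the perpendicular offset is √(34.8² − 7.7761²) = 33.920. Taking the left-of-CD solution: T = (23.574, 52.031).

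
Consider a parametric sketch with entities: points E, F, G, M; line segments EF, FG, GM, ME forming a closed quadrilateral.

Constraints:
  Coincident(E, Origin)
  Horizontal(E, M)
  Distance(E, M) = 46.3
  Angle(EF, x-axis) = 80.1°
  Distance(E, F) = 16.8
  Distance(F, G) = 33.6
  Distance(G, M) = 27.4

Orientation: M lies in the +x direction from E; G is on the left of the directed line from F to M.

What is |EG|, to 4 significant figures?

43.39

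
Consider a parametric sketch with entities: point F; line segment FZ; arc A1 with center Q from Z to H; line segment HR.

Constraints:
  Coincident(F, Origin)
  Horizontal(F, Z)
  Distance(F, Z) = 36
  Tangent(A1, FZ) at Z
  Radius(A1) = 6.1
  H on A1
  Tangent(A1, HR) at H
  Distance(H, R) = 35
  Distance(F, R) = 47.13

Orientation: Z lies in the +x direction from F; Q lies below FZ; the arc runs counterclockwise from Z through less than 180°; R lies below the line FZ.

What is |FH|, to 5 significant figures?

30.416

Checks: F.y = 0.00, Z.y = 0.00 ✓; |QZ| = 6.100 ✓; |QH| = 6.100 ✓; ∠(QH, HR) = 90.00° ✓; |HR| = 35.00 ✓; |FR| = 47.13 ✓.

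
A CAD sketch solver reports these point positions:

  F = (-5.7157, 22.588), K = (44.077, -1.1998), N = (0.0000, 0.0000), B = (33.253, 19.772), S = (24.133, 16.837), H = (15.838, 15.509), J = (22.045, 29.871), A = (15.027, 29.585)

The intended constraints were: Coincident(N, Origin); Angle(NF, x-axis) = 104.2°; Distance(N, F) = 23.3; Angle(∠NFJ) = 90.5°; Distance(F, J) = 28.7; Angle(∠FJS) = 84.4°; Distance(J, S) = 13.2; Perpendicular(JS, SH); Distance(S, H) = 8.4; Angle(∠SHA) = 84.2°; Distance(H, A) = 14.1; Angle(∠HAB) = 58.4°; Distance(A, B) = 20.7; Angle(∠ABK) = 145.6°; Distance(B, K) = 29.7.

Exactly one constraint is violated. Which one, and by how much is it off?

Distance(B, K) = 29.7 — off by 6.10.

N = (0.00, 0.00) ✓; NF at 104.2° ✓; |NF| = 23.30 ✓; ∠NFJ = 90.50° ✓; |FJ| = 28.70 ✓; ∠FJS = 84.40° ✓; |JS| = 13.20 ✓; ∠(JS, SH) = 90.01° ✓; |SH| = 8.401 ✓; ∠SHA = 84.20° ✓; |HA| = 14.10 ✓; ∠HAB = 58.40° ✓; |AB| = 20.70 ✓; ∠ABK = 145.6° ✓; |BK| = 23.60 ✗.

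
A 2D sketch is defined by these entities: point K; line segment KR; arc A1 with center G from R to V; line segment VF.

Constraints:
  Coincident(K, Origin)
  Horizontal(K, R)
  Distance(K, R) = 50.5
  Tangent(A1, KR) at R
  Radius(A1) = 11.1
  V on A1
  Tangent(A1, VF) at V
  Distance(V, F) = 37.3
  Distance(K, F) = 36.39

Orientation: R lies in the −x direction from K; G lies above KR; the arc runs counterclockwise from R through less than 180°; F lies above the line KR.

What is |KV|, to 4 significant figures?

42.32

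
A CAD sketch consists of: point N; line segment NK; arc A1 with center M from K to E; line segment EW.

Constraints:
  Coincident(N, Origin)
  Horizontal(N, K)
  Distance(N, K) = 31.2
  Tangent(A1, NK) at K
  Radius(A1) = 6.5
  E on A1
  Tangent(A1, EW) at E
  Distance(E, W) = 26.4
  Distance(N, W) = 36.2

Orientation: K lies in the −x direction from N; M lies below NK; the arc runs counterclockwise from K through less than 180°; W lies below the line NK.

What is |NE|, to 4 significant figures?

37.70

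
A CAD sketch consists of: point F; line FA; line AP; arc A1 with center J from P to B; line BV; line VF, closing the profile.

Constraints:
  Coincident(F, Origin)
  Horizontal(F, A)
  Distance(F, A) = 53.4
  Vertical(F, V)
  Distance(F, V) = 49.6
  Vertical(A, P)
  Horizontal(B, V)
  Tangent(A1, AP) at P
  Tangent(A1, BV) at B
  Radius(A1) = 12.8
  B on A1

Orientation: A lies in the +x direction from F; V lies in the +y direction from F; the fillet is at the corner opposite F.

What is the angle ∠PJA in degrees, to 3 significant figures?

70.8°

F is at the origin; FA is horizontal with |FA| = 53.4 and A on the +x side, so A = (53.4, 0.00). F and V share the same x with |FV| = 49.6 and V on the +y side, so V = (0.00, 49.6). The virtual corner opposite F is at (53.4, 49.6). A1 meets AP tangentially, so JP is at right angles to AP and the tangent condition forces JB to be normal to BV, with radius 12.8, so the center J sits 12.8 in from both sides at J = (40.6, 36.8). That places the tangent points at P = (53.4, 36.8) on AP and B = (40.6, 49.6) on BV. Then cos ∠PJA = JP·JA / (|JP||JA|), giving 70.8°.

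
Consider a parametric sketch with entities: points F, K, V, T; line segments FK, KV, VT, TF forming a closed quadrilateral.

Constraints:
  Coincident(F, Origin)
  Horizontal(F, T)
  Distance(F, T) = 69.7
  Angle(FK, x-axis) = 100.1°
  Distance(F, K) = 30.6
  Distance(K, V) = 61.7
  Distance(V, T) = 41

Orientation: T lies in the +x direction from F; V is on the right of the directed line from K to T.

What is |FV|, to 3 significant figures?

37.7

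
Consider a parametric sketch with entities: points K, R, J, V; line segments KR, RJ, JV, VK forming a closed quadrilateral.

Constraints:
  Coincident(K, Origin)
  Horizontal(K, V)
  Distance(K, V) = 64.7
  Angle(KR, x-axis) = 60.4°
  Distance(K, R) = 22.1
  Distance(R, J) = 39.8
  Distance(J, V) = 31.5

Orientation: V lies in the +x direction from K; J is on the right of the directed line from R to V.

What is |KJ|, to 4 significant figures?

37.56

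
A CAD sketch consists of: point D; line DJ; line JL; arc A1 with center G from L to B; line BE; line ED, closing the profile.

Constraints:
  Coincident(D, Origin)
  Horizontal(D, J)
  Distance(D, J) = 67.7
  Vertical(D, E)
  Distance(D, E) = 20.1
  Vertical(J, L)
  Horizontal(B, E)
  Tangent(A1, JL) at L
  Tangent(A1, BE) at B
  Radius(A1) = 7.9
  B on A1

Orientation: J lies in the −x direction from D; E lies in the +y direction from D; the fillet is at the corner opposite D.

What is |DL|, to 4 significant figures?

68.79

D is at the origin; D and J share the same y with |DJ| = 67.7 and J on the −x side, so J = (-67.70, 0.000). DE is vertical with |DE| = 20.1 and E on the +y side, so E = (0.000, 20.10). The virtual corner opposite D is at (-67.70, 20.10). The tangent condition forces GL to be normal to JL and A1 meets BE tangentially, so GB is at right angles to BE, with radius 7.9, so the center G sits 7.9 in from both sides at G = (-59.80, 12.20). That places the tangent points at L = (-67.70, 12.20) on JL and B = (-59.80, 20.10) on BE. Then |DL| = |L − D| = 68.79.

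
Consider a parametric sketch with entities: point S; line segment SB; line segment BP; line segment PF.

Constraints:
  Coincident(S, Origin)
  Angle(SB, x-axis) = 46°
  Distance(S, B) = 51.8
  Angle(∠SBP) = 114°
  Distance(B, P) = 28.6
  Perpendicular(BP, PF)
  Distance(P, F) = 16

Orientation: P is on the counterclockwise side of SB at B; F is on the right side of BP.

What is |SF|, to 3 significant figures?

80.5

S is at the origin; SB runs at 46.0° with length 51.8, so B = 51.8·(cos 46.0°, sin 46.0°) = (36.0, 37.3). ∠SBP = 114.0°, so BP runs at 46.0° + (180° − 114.0°) = 112° from the x-axis; with |BP| = 28.6, P = B + 28.6·(cos 112°, sin 112°) = (25.3, 63.8). BP ⟂ PF; with |PF| = 16.0 on the right of BP, F = P + 16.0·(0.927, 0.375) = (40.1, 69.8). Then |SF| = |F − S| = 80.5.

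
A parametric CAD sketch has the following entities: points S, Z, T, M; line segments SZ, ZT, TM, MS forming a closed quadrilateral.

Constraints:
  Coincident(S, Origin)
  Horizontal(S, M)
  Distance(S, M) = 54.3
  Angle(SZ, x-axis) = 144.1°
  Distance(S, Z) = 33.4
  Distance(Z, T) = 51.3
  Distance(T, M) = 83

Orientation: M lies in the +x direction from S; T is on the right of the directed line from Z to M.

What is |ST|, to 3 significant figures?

38.7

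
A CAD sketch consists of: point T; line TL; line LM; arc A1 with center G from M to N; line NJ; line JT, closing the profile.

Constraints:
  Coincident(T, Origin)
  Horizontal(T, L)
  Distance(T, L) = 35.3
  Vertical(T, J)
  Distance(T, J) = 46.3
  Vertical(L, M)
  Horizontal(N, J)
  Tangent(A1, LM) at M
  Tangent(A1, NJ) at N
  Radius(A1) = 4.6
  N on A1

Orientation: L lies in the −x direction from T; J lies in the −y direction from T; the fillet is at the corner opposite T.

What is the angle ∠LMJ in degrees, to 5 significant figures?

97.424°

The virtual corner opposite T is at (-35.300, -46.300). Since A1 is tangent to LM there, GM ⟂ LM and tangency of A1 to NJ means the radius GN is perpendicular to NJ, with radius 4.6, so the center G sits 4.6 in from both sides at G = (-30.700, -41.700). That places the tangent points at M = (-35.300, -41.700) on LM and N = (-30.700, -46.300) on NJ. Then cos ∠LMJ = ML·MJ / (|ML||MJ|), giving 97.424°.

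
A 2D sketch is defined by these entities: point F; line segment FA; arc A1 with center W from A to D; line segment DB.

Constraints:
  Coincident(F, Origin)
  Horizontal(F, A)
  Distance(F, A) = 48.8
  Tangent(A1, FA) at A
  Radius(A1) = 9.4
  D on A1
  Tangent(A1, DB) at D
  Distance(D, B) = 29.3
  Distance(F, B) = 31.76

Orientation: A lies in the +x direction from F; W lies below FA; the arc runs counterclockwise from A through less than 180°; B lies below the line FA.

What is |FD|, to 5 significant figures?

42.248

F is at the origin; F and A share the same y with |FA| = 48.8 and A on the +x side, so A = (48.800, 0.0000). Tangency of A1 to FA means the radius WA is perpendicular to FA, so W = A + (0, -9.4) = (48.800, -9.4000). Since WD ⟂ DB (tangency), |WB| = √(9.4² + 29.3²) = 30.771 regardless of where D sits on A1. So B lies on both circle(F, 31.76) and circle(W, 30.771); the below-FA intersection is B = (21.423, -23.447). D is the foot of the tangent from B: D = (42.159, -2.7473).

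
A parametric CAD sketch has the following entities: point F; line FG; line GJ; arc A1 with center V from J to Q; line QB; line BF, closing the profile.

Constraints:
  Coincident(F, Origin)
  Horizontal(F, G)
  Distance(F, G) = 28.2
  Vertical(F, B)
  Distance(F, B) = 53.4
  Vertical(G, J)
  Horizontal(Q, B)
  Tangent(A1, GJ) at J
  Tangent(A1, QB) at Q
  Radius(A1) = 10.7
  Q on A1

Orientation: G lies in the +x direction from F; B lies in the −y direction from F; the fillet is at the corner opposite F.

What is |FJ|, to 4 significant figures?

51.17

F is at the origin; FG is horizontal with |FG| = 28.2 and G on the +x side, so G = (28.20, 0.000). F and B share the same x with |FB| = 53.4 and B on the −y side, so B = (0.000, -53.40). The virtual corner opposite F is at (28.20, -53.40). Tangency of A1 to GJ means the radius VJ is perpendicular to GJ and tangency of A1 to QB means the radius VQ is perpendicular to QB, with radius 10.7, so the center V sits 10.7 in from both sides at V = (17.50, -42.70). That places the tangent points at J = (28.20, -42.70) on GJ and Q = (17.50, -53.40) on QB. Then |FJ| = |J − F| = 51.17.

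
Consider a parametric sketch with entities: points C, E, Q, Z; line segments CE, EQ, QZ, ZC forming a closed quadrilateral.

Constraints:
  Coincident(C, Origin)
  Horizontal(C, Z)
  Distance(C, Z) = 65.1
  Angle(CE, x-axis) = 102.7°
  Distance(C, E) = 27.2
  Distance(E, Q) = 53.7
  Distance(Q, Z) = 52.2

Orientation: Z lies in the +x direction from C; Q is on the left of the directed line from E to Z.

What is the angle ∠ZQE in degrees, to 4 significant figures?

91.51°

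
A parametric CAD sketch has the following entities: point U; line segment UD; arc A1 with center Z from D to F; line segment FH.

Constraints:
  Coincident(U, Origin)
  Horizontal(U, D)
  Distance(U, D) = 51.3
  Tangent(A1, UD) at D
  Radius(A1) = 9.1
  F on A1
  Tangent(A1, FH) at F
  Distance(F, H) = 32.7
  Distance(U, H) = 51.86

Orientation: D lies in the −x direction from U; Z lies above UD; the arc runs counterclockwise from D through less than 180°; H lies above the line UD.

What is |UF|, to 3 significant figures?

43.0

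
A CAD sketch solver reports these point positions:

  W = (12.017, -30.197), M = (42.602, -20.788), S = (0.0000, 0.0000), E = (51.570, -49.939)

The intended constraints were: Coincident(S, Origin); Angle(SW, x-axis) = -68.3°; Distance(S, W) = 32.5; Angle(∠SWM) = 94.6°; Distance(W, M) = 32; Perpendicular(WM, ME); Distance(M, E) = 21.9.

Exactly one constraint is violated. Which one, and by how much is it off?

Distance(M, E) = 21.9 — off by 8.60.

S = (0.00, 0.00) ✓; SW at -68.30° ✓; |SW| = 32.50 ✓; ∠SWM = 94.60° ✓; |WM| = 32.00 ✓; ∠(WM, ME) = 90.00° ✓; |ME| = 30.50 ✗.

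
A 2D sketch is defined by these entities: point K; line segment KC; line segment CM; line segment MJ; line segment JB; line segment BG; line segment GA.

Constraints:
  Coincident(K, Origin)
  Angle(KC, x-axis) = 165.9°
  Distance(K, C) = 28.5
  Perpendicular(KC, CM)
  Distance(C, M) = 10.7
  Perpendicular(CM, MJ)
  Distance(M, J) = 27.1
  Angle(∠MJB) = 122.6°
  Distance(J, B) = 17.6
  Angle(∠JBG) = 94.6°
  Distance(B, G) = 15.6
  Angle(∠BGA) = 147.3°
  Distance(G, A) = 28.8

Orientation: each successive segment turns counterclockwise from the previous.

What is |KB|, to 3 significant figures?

9.08

K is at the origin; KC runs at 165.9° with length 28.5, so C = (-27.6, 6.94). The perpendicularity gives CM at right angles to KC, so CM runs at -104°; with |CM| = 10.7, M = (-30.2, -3.43). CM is perpendicular to MJ, so MJ runs at -14.1°; with |MJ| = 27.1, J = (-3.96, -10.0). ∠MJB = 122.6° gives JB at 43.3° from the x-axis; with |JB| = 17.6, B = (8.84, 2.03). Then |KB| = |B − K| = 9.08.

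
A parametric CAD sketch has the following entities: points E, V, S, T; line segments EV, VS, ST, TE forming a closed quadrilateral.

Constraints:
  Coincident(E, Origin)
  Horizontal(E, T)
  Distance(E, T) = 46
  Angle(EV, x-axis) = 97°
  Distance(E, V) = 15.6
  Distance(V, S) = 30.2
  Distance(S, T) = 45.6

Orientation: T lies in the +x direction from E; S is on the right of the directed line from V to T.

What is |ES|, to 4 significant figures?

14.62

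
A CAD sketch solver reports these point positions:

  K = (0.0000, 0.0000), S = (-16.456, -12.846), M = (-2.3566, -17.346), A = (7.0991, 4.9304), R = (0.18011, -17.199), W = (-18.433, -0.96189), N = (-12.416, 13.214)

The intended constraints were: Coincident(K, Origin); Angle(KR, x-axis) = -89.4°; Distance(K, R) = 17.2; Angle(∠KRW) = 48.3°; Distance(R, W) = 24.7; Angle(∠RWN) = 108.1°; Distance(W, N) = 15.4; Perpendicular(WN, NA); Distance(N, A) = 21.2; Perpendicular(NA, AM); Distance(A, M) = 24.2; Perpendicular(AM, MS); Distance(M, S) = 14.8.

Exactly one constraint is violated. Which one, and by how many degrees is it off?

Perpendicular(AM, MS) — off by 5.30°.

K = (0.00, 0.00) ✓; KR at -89.40° ✓; |KR| = 17.20 ✓; ∠KRW = 48.30° ✓; |RW| = 24.70 ✓; ∠RWN = 108.1° ✓; |WN| = 15.40 ✓; ∠(WN, NA) = 90.00° ✓; |NA| = 21.20 ✓; ∠(NA, AM) = 90.00° ✓; |AM| = 24.20 ✓; ∠(AM, MS) = 84.70° ✗; |MS| = 14.80 ✓.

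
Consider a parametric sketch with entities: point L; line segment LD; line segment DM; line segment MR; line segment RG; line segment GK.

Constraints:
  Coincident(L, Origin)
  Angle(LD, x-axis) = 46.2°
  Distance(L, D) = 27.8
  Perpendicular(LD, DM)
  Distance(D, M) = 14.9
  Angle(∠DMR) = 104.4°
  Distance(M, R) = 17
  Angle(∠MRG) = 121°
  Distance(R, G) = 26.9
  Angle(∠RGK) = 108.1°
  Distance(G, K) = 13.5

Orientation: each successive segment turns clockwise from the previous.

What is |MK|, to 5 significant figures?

39.888

L is at the origin; LD runs at 46.2° with length 27.8, so D = (19.242, 20.065). The perpendicularity gives DM at right angles to LD, so DM runs at -43.800°; with |DM| = 14.9, M = (29.996, 9.7520). ∠DMR = 104.4° gives MR at -119.40° from the x-axis; with |MR| = 17.0, R = (21.650, -5.0586). ∠MRG = 121.0° gives RG at -178.40° from the x-axis; with |RG| = 26.9, G = (-5.2391, -5.8097). ∠RGK = 108.1° gives GK at 109.70° from the x-axis; with |GK| = 13.5, K = (-9.7899, 6.9001). Then |MK| = |K − M| = 39.888.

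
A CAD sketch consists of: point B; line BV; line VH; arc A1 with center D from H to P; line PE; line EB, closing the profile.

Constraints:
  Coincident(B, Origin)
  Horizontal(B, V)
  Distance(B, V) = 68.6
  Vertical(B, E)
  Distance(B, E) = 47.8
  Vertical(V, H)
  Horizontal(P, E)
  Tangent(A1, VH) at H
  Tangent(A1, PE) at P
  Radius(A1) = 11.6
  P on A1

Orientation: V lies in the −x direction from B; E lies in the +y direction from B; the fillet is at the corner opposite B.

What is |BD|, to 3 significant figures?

67.5

B is at the origin; BV is horizontal with |BV| = 68.6 and V on the −x side, so V = (-68.6, 0.00). B and E share the same x with |BE| = 47.8 and E on the +y side, so E = (0.00, 47.8). The virtual corner opposite B is at (-68.6, 47.8). The tangent condition forces DH to be normal to VH and the tangent condition forces DP to be normal to PE, with radius 11.6, so the center D sits 11.6 in from both sides at D = (-57.0, 36.2). Then |BD| = |D − B| = 67.5.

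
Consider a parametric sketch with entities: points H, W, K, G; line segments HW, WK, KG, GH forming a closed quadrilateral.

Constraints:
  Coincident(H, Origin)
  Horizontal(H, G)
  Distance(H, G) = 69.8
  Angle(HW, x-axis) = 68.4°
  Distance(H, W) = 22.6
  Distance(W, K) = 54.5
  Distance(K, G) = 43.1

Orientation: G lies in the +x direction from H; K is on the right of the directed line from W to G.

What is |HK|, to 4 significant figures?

44.17

Checks: |WK| = 54.50 ✓; |KG| = 43.10 ✓.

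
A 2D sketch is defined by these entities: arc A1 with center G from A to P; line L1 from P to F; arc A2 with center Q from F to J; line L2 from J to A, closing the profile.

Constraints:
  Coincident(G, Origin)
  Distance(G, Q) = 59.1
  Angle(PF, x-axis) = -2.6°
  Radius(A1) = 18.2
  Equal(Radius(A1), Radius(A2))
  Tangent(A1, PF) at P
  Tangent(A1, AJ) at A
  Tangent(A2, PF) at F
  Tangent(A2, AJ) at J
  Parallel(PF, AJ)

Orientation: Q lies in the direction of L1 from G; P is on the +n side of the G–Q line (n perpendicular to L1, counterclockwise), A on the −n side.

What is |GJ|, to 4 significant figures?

61.84

The slot axis is L1's direction at -2.6°, so u = (cos -2.6°, sin -2.6°) = (0.9990, -0.04536) and n = (−sin -2.6°, cos -2.6°) = (0.04536, 0.9990). G is at the origin and Q lies 59.1 along u from G, so Q = 59.1·u = (59.04, -2.681). Tangency of A1 to both parallel lines with radius 18.2 puts P and A at G ± 18.2·n: P = (0.8256, 18.18), A = (-0.8256, -18.18). Equal radii place F and J the same way about Q: F = Q + 18.2·n = (59.86, 15.50), J = Q − 18.2·n = (58.21, -20.86). Then |GJ| = |J − G| = 61.84.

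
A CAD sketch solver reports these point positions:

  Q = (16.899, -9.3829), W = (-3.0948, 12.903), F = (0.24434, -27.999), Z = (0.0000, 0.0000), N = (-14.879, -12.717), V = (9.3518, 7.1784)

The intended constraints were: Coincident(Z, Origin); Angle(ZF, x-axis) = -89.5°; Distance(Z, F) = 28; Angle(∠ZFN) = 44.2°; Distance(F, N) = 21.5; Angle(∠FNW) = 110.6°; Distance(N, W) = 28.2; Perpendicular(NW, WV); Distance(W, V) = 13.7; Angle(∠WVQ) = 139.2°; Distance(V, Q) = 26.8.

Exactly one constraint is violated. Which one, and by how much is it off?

Distance(V, Q) = 26.8 — off by 8.60.

Z = (0.00, 0.00) ✓; ZF at -89.50° ✓; |ZF| = 28.00 ✓; ∠ZFN = 44.20° ✓; |FN| = 21.50 ✓; ∠FNW = 110.6° ✓; |NW| = 28.20 ✓; ∠(NW, WV) = 90.00° ✓; |WV| = 13.70 ✓; ∠WVQ = 139.2° ✓; |VQ| = 18.20 ✗.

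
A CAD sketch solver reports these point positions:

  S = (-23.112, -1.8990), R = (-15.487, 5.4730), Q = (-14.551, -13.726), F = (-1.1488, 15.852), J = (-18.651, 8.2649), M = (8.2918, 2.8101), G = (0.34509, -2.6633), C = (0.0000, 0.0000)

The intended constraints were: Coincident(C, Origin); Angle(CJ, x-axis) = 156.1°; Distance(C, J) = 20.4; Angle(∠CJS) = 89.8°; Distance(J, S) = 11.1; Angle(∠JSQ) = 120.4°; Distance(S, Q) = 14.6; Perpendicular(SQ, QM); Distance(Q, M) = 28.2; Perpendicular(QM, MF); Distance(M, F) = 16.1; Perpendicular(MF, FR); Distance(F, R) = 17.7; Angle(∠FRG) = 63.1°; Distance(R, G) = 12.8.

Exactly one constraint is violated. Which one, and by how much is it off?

Distance(R, G) = 12.8 — off by 5.00.

C = (0.00, 0.00) ✓; CJ at 156.1° ✓; |CJ| = 20.40 ✓; ∠CJS = 89.80° ✓; |JS| = 11.10 ✓; ∠JSQ = 120.4° ✓; |SQ| = 14.60 ✓; ∠(SQ, QM) = 90.00° ✓; |QM| = 28.20 ✓; ∠(QM, MF) = 90.00° ✓; |MF| = 16.10 ✓; ∠(MF, FR) = 90.00° ✓; |FR| = 17.70 ✓; ∠FRG = 63.10° ✓; |RG| = 17.80 ✗.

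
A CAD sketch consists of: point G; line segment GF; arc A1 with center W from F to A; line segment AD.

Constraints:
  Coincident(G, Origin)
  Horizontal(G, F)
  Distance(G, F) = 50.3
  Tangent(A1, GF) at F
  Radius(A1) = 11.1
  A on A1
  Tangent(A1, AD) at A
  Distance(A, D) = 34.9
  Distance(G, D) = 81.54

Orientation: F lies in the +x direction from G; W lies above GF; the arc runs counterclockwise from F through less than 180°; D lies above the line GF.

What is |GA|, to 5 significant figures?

61.602

Checks: |GF| = 50.30 ✓; ∠(WF, FG) = 90.00° ✓; |WF| = 11.10 ✓; |WA| = 11.10 ✓; ∠(WA, AD) = 90.00° ✓; |AD| = 34.90 ✓; |GD| = 81.54 ✓.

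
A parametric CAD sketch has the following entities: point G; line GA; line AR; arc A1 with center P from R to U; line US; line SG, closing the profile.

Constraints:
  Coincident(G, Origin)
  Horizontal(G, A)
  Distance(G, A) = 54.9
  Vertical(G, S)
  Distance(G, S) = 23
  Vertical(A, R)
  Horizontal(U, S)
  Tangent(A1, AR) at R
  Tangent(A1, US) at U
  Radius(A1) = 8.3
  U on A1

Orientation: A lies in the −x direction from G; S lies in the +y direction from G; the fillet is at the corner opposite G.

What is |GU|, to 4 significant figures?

51.97

G is at the origin; GA is horizontal with |GA| = 54.9 and A on the −x side, so A = (-54.90, 0.000). GS is vertical with |GS| = 23.0 and S on the +y side, so S = (0.000, 23.00). The virtual corner opposite G is at (-54.90, 23.00). A1 meets AR tangentially, so PR is at right angles to AR and since A1 is tangent to US there, PU ⟂ US, with radius 8.3, so the center P sits 8.3 in from both sides at P = (-46.60, 14.70). That places the tangent points at R = (-54.90, 14.70) on AR and U = (-46.60, 23.00) on US. Then |GU| = |U − G| = 51.97.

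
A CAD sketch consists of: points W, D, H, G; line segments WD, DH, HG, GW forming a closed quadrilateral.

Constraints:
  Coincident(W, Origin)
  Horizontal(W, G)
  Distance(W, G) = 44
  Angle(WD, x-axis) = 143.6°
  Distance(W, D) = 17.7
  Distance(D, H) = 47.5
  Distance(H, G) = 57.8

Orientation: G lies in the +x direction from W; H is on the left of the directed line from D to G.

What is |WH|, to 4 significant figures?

50.89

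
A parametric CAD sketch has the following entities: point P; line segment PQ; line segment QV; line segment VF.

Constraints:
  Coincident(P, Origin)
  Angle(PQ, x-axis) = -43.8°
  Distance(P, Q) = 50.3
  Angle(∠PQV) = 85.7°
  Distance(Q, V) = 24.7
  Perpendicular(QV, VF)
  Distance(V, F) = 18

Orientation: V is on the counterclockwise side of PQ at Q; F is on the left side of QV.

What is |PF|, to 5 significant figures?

38.369

P is at the origin; PQ runs at -43.8° with length 50.3, so Q = 50.3·(cos -43.8°, sin -43.8°) = (36.305, -34.815). ∠PQV = 85.7°, so QV runs at -43.8° + (180° − 85.7°) = 50.500° from the x-axis; with |QV| = 24.7, V = Q + 24.7·(cos 50.500°, sin 50.500°) = (52.016, -15.756). The perpendicularity gives VF at right angles to QV; with |VF| = 18.0 on the left of QV, F = V + 18.0·(-0.77162, 0.63608) = (38.126, -4.3063). Then |PF| = |F − P| = 38.369.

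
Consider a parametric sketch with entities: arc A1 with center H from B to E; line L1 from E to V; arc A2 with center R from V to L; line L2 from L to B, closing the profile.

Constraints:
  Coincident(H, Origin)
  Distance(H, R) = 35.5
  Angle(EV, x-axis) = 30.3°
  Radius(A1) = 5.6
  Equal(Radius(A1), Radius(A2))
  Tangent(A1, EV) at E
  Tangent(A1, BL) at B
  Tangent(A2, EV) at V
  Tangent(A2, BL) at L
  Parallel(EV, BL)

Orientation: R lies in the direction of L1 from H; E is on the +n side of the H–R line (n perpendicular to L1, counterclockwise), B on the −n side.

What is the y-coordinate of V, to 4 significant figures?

22.75

The slot axis is L1's direction at 30.3°, so u = (cos 30.3°, sin 30.3°) = (0.8634, 0.5045) and n = (−sin 30.3°, cos 30.3°) = (-0.5045, 0.8634). H is at the origin and R lies 35.5 along u from H, so R = 35.5·u = (30.65, 17.91). Tangency of A1 to both parallel lines with radius 5.6 puts E and B at H ± 5.6·n: E = (-2.825, 4.835), B = (2.825, -4.835). Equal radii place V and L the same way about R: V = R + 5.6·n = (27.83, 22.75), L = R − 5.6·n = (33.48, 13.08). So V.y = 22.75.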